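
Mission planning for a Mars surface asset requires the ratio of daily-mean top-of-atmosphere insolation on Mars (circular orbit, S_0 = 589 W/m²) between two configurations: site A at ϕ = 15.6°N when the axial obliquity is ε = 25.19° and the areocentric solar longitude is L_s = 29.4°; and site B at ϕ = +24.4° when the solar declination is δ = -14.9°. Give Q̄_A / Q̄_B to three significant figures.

— Configuration A (ϕ=+15.6°):
sin δ = sin 25.19° × sin 29.4° = 0.20894, so δ = +12.060°.
cos h₀ = −tan(+15.6°) tan(+12.060°) = -0.0597, h₀ = 1.6305 rad.
Bracket: h₀ sin ϕ sin δ + cos ϕ cos δ sin h₀ = 1.6305×0.26892×0.20894 + 0.96316×0.97793×0.99822 = 0.091615 + 0.940226 = 1.031841.
Q̄ = (S_0/π) × [bracket] = (589/π) × 1.031841 = 193.45 W/m².
— Configuration B (ϕ=+24.4°):
cos h₀ = −tan(+24.4°) tan(-14.900°) = 0.1207, h₀ = 1.4498 rad.
Bracket: h₀ sin ϕ sin δ + cos ϕ cos δ sin h₀ = 1.4498×0.41310×-0.25713 + 0.91068×0.96638×0.99269 = -0.153998 + 0.873630 = 0.719632.
Q̄ = (S_0/π) × [bracket] = (589/π) × 0.719632 = 134.92 W/m².
Ratio Q̄_A / Q̄_B = 193.45 / 134.92 = 1.434.

Q̄_A / Q̄_B ≈ 1.43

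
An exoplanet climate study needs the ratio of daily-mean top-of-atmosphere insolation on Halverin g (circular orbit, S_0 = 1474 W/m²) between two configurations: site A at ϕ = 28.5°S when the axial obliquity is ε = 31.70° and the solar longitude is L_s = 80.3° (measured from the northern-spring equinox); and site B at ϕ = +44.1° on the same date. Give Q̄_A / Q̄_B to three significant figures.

— Configuration A (ϕ=-28.5°):
Solar declination: sin δ = sin ε · sin L_s = sin 31.70° × sin 80.3° = 0.51796, so δ = +31.195°.
cos h₀ = −tan(-28.5°) tan(+31.195°) = 0.3288, h₀ = 1.2358 rad.
Bracket: h₀ sin ϕ sin δ + cos ϕ cos δ sin h₀ = 1.2358×-0.47716×0.51796 + 0.87882×0.85541×0.94441 = -0.305428 + 0.709962 = 0.404534.
Q̄ = (S_0/π) × [bracket] = (1474/π) × 0.404534 = 189.80 W/m².
— Configuration B (ϕ=+44.1°):
cos h₀ = −tan(+44.1°) tan(+31.195°) = -0.5868, h₀ = 2.1979 rad.
Bracket: h₀ sin ϕ sin δ + cos ϕ cos δ sin h₀ = 2.1979×0.69591×0.51796 + 0.71813×0.85541×0.80974 = 0.792241 + 0.497420 = 1.289661.
Q̄ = (S_0/π) × [bracket] = (1474/π) × 1.289661 = 605.09 W/m².
Ratio Q̄_A / Q̄_B = 189.80 / 605.09 = 0.3137.

Q̄_A / Q̄_B ≈ 0.314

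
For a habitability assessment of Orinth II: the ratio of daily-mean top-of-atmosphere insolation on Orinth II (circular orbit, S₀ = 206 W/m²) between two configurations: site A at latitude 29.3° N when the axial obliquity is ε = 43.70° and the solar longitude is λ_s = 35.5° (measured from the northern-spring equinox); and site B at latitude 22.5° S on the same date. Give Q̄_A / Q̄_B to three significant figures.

Q̄_A / Q̄_B ≈ 1.83

— Configuration A (φ=+29.3°):
Solar declination: sin δ = sin ε · sin λ_s = sin 43.70° × sin 35.5° = 0.40120, so δ = +23.653°.
cos H₀ = −tan(+29.3°) tan(+23.653°) = -0.2458, H₀ = 1.8191 rad.
Bracket: H₀ sin φ sin δ + cos φ cos δ sin H₀ = 1.8191×0.48938×0.40120 + 0.87207×0.91599×0.96932 = 0.357161 + 0.774300 = 1.131461.
Q̄ = (S₀/π) × [bracket] = (206/π) × 1.131461 = 74.192 W/m².
— Configuration B (φ=-22.5°):
cos H₀ = −tan(-22.5°) tan(+23.653°) = 0.1814, H₀ = 1.3884 rad.
Bracket: H₀ sin φ sin δ + cos φ cos δ sin H₀ = 1.3884×-0.38268×0.40120 + 0.92388×0.91599×0.98341 = -0.213163 + 0.832225 = 0.619062.
Q̄ = (S₀/π) × [bracket] = (206/π) × 0.619062 = 40.593 W/m².
Ratio Q̄_A / Q̄_B = 74.192 / 40.593 = 1.828.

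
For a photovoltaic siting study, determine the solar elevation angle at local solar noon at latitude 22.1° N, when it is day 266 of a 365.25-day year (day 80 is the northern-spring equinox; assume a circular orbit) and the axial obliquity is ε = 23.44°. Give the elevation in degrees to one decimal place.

66.6°

Solar longitude: L_s = 360° × (266 − 80)/365.25 = 183.326°.
sin δ = sin 23.44° × sin 183.326° = -0.02308, so δ = -1.323°.
At local noon the hour angle is zero, so the zenith angle equals |ϕ − δ| = |+22.1° − (-1.323°)| = 23.423°.
Elevation = 90° − 23.423° = 66.6°.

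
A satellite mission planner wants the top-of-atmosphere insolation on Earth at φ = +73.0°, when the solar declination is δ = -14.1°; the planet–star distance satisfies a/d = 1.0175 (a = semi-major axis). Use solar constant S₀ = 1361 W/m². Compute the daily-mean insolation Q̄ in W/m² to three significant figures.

cos H₀ = −tan(+73.0°) tan(-14.100°) = 0.8216, H₀ = 0.6066 rad.
Bracket: H₀ sin φ sin δ + cos φ cos δ sin H₀ = 0.6066×0.95630×-0.24362 + 0.29237×0.96987×0.57009 = -0.141322 + 0.161655 = 0.020333.
Inverse-square distance factor (a/d)² = 1.0175² = 1.035306.
Q̄ = (S₀/π) × 1.035306 × [bracket] = (1361/π) × 1.035306 × 0.020333 = 9.120 W/m².

Q̄ ≈ 9.12 W/m²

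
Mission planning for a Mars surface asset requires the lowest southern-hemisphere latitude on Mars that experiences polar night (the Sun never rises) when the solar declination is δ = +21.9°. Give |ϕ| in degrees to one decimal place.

|ϕ| = 68.1°

Polar night requires cos h₀ = −tan ϕ tan δ ≥ 1, i.e. tan ϕ tan δ ≤ −1.
The boundary is |tan ϕ| · |tan δ| = 1, so |ϕ| = 90° − |δ| = 90° − 21.9° = 68.1° in the southern hemisphere.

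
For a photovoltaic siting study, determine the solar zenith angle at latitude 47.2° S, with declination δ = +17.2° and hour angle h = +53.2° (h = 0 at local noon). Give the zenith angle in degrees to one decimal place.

cos θ_z = sin ϕ sin δ + cos ϕ cos δ cos h = -0.216970 + 0.388800 = 0.171830.
θ_z = arccos(0.171830) = 80.1°.

θ_z = 80.1°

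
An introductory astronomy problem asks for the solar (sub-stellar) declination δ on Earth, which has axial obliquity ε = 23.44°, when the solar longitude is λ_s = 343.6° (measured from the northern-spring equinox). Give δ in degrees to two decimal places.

δ = -6.45°

sin δ = sin ε · sin λ_s = sin 23.44° × sin 343.6° = -0.112312.
δ = arcsin(-0.112312) = -6.45°.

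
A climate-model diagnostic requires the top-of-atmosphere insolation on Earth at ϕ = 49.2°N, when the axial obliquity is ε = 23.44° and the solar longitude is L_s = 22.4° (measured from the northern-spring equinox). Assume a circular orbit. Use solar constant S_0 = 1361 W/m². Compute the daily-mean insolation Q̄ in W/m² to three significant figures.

Q̄ ≈ 362 W/m²

Solar declination: sin δ = sin ε · sin L_s = sin 23.44° × sin 22.4° = 0.15159, so δ = +8.719°.
cos h₀ = −tan(+49.2°) tan(+8.719°) = -0.1777, h₀ = 1.7494 rad.
Bracket: h₀ sin ϕ sin δ + cos ϕ cos δ sin h₀ = 1.7494×0.75700×0.15159 + 0.65342×0.98844×0.98409 = 0.200750 + 0.635591 = 0.836341.
Q̄ = (S_0/π) × [bracket] = (1361/π) × 0.836341 = 362.3 W/m².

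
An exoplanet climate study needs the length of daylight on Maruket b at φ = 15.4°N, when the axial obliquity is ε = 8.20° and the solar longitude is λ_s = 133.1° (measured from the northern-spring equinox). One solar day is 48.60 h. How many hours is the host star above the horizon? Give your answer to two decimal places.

24.75 h

Solar declination: sin δ = sin ε · sin λ_s = sin 8.20° × sin 133.1° = 0.10414, so δ = +5.978°.
cos H₀ = −tan φ · tan δ = −tan(+15.4°) × tan(+5.978°) = -0.0288, so H₀ = 1.5996 rad = 91.65°.
Daylight = 2H₀/(2π) × 48.60 h = (1.5996/π) × 48.60 = 24.75 h.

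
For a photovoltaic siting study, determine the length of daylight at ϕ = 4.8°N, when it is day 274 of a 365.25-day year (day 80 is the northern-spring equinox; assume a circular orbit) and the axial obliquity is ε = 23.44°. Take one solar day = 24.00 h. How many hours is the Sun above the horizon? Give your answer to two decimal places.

11.95 h

Solar longitude: L_s = 360° × (274 − 80)/365.25 = 191.211°.
sin δ = sin 23.44° × sin 191.211° = -0.07734, so δ = -4.436°.
cos h₀ = −tan ϕ · tan δ = −tan(+4.8°) × tan(-4.436°) = 0.0065, so h₀ = 1.5643 rad = 89.63°.
Daylight = 2h₀/(2π) × 24.00 h = (1.5643/π) × 24.00 = 11.95 h.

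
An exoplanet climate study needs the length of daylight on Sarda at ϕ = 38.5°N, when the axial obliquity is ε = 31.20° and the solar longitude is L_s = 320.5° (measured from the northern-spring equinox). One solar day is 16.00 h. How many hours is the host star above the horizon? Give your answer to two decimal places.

6.57 h

Solar declination: sin δ = sin ε · sin L_s = sin 31.20° × sin 320.5° = -0.32951, so δ = -19.239°.
cos h₀ = −tan ϕ · tan δ = −tan(+38.5°) × tan(-19.239°) = 0.2776, so h₀ = 1.2895 rad = 73.88°.
Daylight = 2h₀/(2π) × 16.00 h = (1.2895/π) × 16.00 = 6.57 h.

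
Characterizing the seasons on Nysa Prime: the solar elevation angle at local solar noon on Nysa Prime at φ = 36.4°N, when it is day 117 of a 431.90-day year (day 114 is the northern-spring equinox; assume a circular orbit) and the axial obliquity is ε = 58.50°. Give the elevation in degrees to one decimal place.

55.7°

Solar longitude: λ_s = 360° × (117 − 114)/431.90 = 2.501°.
sin δ = sin 58.50° × sin 2.501° = 0.03720, so δ = +2.132°.
At local noon the hour angle is zero, so the zenith angle equals |φ − δ| = |+36.4° − (+2.132°)| = 34.268°.
Elevation = 90° − 34.268° = 55.7°.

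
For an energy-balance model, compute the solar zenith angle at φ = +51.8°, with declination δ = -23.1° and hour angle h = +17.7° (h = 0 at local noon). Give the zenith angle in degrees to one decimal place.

cos θ_z = sin φ sin δ + cos φ cos δ cos h = -0.308321 + 0.541898 = 0.233577.
θ_z = arccos(0.233577) = 76.5°.

θ_z = 76.5°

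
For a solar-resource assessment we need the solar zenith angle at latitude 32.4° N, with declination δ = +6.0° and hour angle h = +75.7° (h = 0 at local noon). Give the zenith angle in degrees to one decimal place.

cos θ_z = sin φ sin δ + cos φ cos δ cos h = 0.056009 + 0.207406 = 0.263415.
θ_z = arccos(0.263415) = 74.7°.

θ_z = 74.7°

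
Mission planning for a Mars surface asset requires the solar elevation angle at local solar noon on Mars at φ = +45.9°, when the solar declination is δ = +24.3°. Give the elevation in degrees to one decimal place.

68.4°

At local noon the hour angle is zero, so the zenith angle equals |φ − δ| = |+45.9° − (+24.300°)| = 21.600°.
Elevation = 90° − 21.600° = 68.4°.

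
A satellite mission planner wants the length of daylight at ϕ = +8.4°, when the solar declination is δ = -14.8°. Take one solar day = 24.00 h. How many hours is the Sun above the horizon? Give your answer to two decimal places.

11.70 h

cos h₀ = −tan ϕ · tan δ = −tan(+8.4°) × tan(-14.800°) = 0.0390, so h₀ = 1.5318 rad = 87.76°.
Daylight = 2h₀/(2π) × 24.00 h = (1.5318/π) × 24.00 = 11.70 h.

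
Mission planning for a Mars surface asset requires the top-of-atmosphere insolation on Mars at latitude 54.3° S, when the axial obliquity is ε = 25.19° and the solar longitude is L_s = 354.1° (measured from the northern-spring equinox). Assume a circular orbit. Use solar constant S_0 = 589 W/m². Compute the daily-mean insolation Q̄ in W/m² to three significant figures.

Q̄ ≈ 120 W/m²

Solar declination: sin δ = sin ε · sin L_s = sin 25.19° × sin 354.1° = -0.04375, so δ = -2.508°.
cos h₀ = −tan(-54.3°) tan(-2.508°) = -0.0609, h₀ = 1.6318 rad.
Bracket: h₀ sin ϕ sin δ + cos ϕ cos δ sin h₀ = 1.6318×-0.81208×-0.04375 + 0.58354×0.99904×0.99814 = 0.057975 + 0.581895 = 0.639870.
Q̄ = (S_0/π) × [bracket] = (589/π) × 0.639870 = 120.0 W/m².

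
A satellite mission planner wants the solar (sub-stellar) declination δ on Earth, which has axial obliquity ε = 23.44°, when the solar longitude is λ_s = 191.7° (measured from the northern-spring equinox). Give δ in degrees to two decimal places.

sin δ = sin ε · sin λ_s = sin 23.44° × sin 191.7° = -0.080666.
δ = arcsin(-0.080666) = -4.63°.

δ = -4.63°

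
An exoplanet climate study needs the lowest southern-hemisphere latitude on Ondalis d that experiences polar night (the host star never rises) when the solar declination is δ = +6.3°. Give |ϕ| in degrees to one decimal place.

|ϕ| = 83.7°

Polar night requires cos h₀ = −tan ϕ tan δ ≥ 1, i.e. tan ϕ tan δ ≤ −1.
The boundary is |tan ϕ| · |tan δ| = 1, so |ϕ| = 90° − |δ| = 90° − 6.3° = 83.7° in the southern hemisphere.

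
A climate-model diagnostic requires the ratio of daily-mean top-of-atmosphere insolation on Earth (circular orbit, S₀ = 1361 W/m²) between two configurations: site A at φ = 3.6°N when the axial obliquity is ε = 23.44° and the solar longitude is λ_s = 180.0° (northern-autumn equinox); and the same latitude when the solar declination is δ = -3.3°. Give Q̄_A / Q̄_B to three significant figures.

Q̄_A / Q̄_B ≈ 1.01

— Configuration A (φ=+3.6°):
Solar declination: sin δ = sin ε · sin λ_s = sin 23.44° × sin 180.0° = 0.00000, so δ = +0.000°.
cos H₀ = −tan(+3.6°) tan(+0.000°) = -0.0000, H₀ = 1.5708 rad.
Bracket: H₀ sin φ sin δ + cos φ cos δ sin H₀ = 1.5708×0.06279×0.00000 + 0.99803×1.00000×1.00000 = 0.000000 + 0.998030 = 0.998030.
Q̄ = (S₀/π) × [bracket] = (1361/π) × 0.998030 = 432.37 W/m².
— Configuration B (φ=+3.6°):
cos H₀ = −tan(+3.6°) tan(-3.300°) = 0.0036, H₀ = 1.5672 rad.
Bracket: H₀ sin φ sin δ + cos φ cos δ sin H₀ = 1.5672×0.06279×-0.05756 + 0.99803×0.99834×0.99999 = -0.005664 + 0.996363 = 0.990699.
Q̄ = (S₀/π) × [bracket] = (1361/π) × 0.990699 = 429.19 W/m².
Ratio Q̄_A / Q̄_B = 432.37 / 429.19 = 1.007.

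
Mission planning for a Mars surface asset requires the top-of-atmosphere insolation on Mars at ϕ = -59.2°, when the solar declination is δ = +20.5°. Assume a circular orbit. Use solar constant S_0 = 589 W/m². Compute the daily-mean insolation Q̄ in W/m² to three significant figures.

Q̄ ≈ 19.7 W/m²

cos h₀ = −tan(-59.2°) tan(+20.500°) = 0.6272, h₀ = 0.8928 rad.
Bracket: h₀ sin ϕ sin δ + cos ϕ cos δ sin h₀ = 0.8928×-0.85896×0.35021 + 0.51204×0.93667×0.77886 = -0.268569 + 0.373551 = 0.104982.
Q̄ = (S_0/π) × [bracket] = (589/π) × 0.104982 = 19.68 W/m².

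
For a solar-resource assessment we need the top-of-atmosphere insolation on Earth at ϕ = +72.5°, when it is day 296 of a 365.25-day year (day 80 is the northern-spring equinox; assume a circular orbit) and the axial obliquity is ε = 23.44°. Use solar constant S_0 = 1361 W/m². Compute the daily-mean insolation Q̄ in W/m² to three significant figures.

Solar longitude: L_s = 360° × (296 − 80)/365.25 = 212.895°.
sin δ = sin 23.44° × sin 212.895° = -0.21604, so δ = -12.477°.
cos h₀ = −tan(+72.5°) tan(-12.477°) = 0.7018, h₀ = 0.7929 rad.
Bracket: h₀ sin ϕ sin δ + cos ϕ cos δ sin h₀ = 0.7929×0.95372×-0.21604 + 0.30071×0.97638×0.71241 = -0.163370 + 0.209169 = 0.045799.
Q̄ = (S_0/π) × [bracket] = (1361/π) × 0.045799 = 19.84 W/m².

Q̄ ≈ 19.8 W/m²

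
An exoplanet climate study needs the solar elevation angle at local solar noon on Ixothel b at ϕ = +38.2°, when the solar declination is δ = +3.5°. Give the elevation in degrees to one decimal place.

55.3°

At local noon the hour angle is zero, so the zenith angle equals |ϕ − δ| = |+38.2° − (+3.500°)| = 34.700°.
Elevation = 90° − 34.700° = 55.3°.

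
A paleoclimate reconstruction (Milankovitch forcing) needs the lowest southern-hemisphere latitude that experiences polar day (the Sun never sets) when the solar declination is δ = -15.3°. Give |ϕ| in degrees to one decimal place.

Polar day requires cos h₀ = −tan ϕ tan δ ≤ −1, i.e. tan ϕ tan δ ≥ 1.
The boundary is |tan ϕ| · |tan δ| = 1, so |ϕ| = 90° − |δ| = 90° − 15.3° = 74.7° in the southern hemisphere.

|ϕ| = 74.7°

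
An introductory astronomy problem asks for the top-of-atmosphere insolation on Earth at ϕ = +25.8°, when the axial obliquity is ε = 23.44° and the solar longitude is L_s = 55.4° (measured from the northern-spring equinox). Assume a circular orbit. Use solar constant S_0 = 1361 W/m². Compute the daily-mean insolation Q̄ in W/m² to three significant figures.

Q̄ ≈ 471 W/m²

Solar declination: sin δ = sin ε · sin L_s = sin 23.44° × sin 55.4° = 0.32743, so δ = +19.113°.
cos h₀ = −tan(+25.8°) tan(+19.113°) = -0.1675, h₀ = 1.7391 rad.
Bracket: h₀ sin ϕ sin δ + cos ϕ cos δ sin h₀ = 1.7391×0.43523×0.32743 + 0.90032×0.94487×0.98587 = 0.247835 + 0.838665 = 1.086500.
Q̄ = (S_0/π) × [bracket] = (1361/π) × 1.086500 = 470.7 W/m².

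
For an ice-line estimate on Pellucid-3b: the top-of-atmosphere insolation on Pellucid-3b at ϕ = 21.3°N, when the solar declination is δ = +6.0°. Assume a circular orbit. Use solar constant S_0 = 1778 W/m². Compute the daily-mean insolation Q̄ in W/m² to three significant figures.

Q̄ ≈ 559 W/m²

cos h₀ = −tan(+21.3°) tan(+6.000°) = -0.0410, h₀ = 1.6118 rad.
Bracket: h₀ sin ϕ sin δ + cos ϕ cos δ sin h₀ = 1.6118×0.36325×0.10453 + 0.93169×0.99452×0.99916 = 0.061201 + 0.925806 = 0.987007.
Q̄ = (S_0/π) × [bracket] = (1778/π) × 0.987007 = 558.6 W/m².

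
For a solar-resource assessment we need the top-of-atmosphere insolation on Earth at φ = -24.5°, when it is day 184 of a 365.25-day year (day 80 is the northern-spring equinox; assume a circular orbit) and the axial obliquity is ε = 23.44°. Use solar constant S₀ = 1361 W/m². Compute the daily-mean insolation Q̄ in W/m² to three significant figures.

Q̄ ≈ 260 W/m²

Solar longitude: λ_s = 360° × (184 − 80)/365.25 = 102.505°.
sin δ = sin 23.44° × sin 102.505° = 0.38835, so δ = +22.852°.
cos H₀ = −tan(-24.5°) tan(+22.852°) = 0.1921, H₀ = 1.3775 rad.
Bracket: H₀ sin φ sin δ + cos φ cos δ sin H₀ = 1.3775×-0.41469×0.38835 + 0.90996×0.92151×0.98138 = -0.221839 + 0.822924 = 0.601085.
Q̄ = (S₀/π) × [bracket] = (1361/π) × 0.601085 = 260.4 W/m².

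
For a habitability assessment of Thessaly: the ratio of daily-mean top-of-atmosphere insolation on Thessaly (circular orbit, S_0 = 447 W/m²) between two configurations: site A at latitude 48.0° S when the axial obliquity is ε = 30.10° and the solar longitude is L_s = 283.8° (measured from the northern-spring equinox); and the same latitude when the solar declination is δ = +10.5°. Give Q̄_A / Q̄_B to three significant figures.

Q̄_A / Q̄_B ≈ 2.76

— Configuration A (ϕ=-48.0°):
Solar declination: sin δ = sin ε · sin L_s = sin 30.10° × sin 283.8° = -0.48703, so δ = -29.146°.
cos h₀ = −tan(-48.0°) tan(-29.146°) = -0.6193, h₀ = 2.2387 rad.
Bracket: h₀ sin ϕ sin δ + cos ϕ cos δ sin h₀ = 2.2387×-0.74314×-0.48703 + 0.66913×0.87338×0.78514 = 0.810256 + 0.458840 = 1.269096.
Q̄ = (S_0/π) × [bracket] = (447/π) × 1.269096 = 180.57 W/m².
— Configuration B (ϕ=-48.0°):
cos h₀ = −tan(-48.0°) tan(+10.500°) = 0.2058, h₀ = 1.3635 rad.
Bracket: h₀ sin ϕ sin δ + cos ϕ cos δ sin h₀ = 1.3635×-0.74314×0.18224 + 0.66913×0.98325×0.97859 = -0.184659 + 0.643836 = 0.459177.
Q̄ = (S_0/π) × [bracket] = (447/π) × 0.459177 = 65.334 W/m².
Ratio Q̄_A / Q̄_B = 180.57 / 65.334 = 2.764.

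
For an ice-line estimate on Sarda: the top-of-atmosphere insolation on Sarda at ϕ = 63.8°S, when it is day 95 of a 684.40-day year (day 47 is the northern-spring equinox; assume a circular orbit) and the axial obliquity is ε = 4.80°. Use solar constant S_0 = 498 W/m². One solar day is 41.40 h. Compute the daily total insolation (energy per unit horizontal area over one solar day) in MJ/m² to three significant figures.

9.26 MJ/m²

Solar longitude: L_s = 360° × (95 − 47)/684.40 = 25.248°.
sin δ = sin 4.80° × sin 25.248° = 0.03569, so δ = +2.045°.
cos h₀ = −tan(-63.8°) tan(+2.045°) = 0.0726, h₀ = 1.4982 rad.
Bracket: h₀ sin ϕ sin δ + cos ϕ cos δ sin h₀ = 1.4982×-0.89726×0.03569 + 0.44151×0.99936×0.99736 = -0.047977 + 0.440063 = 0.392086.
Q̄ = (S_0/π) × [bracket] = (498/π) × 0.392086 = 62.153 W/m².
Daily total = Q̄ × 41.40 h × 3600 s/h = 62.153 × 41.40 × 3600 / 10⁶ = 9.263 MJ/m².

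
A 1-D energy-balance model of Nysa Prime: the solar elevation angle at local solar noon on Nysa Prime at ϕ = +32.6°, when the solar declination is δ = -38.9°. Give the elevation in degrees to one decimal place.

18.5°

At local noon the hour angle is zero, so the zenith angle equals |ϕ − δ| = |+32.6° − (-38.900°)| = 71.500°.
Elevation = 90° − 71.500° = 18.5°.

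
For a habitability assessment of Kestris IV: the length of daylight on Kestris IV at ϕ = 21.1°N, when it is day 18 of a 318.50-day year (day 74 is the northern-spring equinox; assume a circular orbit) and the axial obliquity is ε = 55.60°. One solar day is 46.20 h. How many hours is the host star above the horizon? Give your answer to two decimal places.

Solar longitude: L_s = 360° × (18 − 74)/318.50 = -63.297°, i.e. -63.297° + 360° = 296.703°.
sin δ = sin 55.60° × sin 296.703° = -0.73711, so δ = -47.486°.
cos h₀ = −tan ϕ · tan δ = −tan(+21.1°) × tan(-47.486°) = 0.4209, so h₀ = 1.1364 rad = 65.11°.
Daylight = 2h₀/(2π) × 46.20 h = (1.1364/π) × 46.20 = 16.71 h.

16.71 h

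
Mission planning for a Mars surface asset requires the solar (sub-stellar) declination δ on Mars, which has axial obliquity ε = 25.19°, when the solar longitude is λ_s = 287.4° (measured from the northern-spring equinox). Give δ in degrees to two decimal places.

sin δ = sin ε · sin λ_s = sin 25.19° × sin 287.4° = -0.406145.
δ = arcsin(-0.406145) = -23.96°.

δ = -23.96°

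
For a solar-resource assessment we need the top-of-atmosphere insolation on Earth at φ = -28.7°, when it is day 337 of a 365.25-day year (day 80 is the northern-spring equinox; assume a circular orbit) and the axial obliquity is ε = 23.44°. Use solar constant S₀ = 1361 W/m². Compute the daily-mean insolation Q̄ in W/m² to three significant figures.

Solar longitude: λ_s = 360° × (337 − 80)/365.25 = 253.306°.
sin δ = sin 23.44° × sin 253.306° = -0.38102, so δ = -22.397°.
cos H₀ = −tan(-28.7°) tan(-22.397°) = -0.2256, H₀ = 1.7984 rad.
Bracket: H₀ sin φ sin δ + cos φ cos δ sin H₀ = 1.7984×-0.48022×-0.38102 + 0.87715×0.92457×0.97421 = 0.329059 + 0.790071 = 1.119130.
Q̄ = (S₀/π) × [bracket] = (1361/π) × 1.119130 = 484.8 W/m².

Q̄ ≈ 485 W/m²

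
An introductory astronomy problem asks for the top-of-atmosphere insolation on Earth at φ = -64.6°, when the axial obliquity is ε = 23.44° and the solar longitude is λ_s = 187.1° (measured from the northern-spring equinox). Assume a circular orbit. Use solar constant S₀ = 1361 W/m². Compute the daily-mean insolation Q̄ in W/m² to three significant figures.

Solar declination: sin δ = sin ε · sin λ_s = sin 23.44° × sin 187.1° = -0.04917, so δ = -2.818°.
cos H₀ = −tan(-64.6°) tan(-2.818°) = -0.1037, H₀ = 1.6747 rad.
Bracket: H₀ sin φ sin δ + cos φ cos δ sin H₀ = 1.6747×-0.90334×-0.04917 + 0.42894×0.99879×0.99461 = 0.074386 + 0.426112 = 0.500498.
Q̄ = (S₀/π) × [bracket] = (1361/π) × 0.500498 = 216.8 W/m².

Q̄ ≈ 217 W/m²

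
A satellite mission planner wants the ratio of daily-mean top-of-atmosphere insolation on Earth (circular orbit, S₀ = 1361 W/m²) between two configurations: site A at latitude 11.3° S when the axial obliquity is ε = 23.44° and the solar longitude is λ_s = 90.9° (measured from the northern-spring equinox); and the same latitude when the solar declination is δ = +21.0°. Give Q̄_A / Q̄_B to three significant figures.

— Configuration A (φ=-11.3°):
Solar declination: sin δ = sin ε · sin λ_s = sin 23.44° × sin 90.9° = 0.39774, so δ = +23.437°.
cos H₀ = −tan(-11.3°) tan(+23.437°) = 0.0866, H₀ = 1.4841 rad.
Bracket: H₀ sin φ sin δ + cos φ cos δ sin H₀ = 1.4841×-0.19595×0.39774 + 0.98061×0.91750×0.99624 = -0.115667 + 0.896327 = 0.780660.
Q̄ = (S₀/π) × [bracket] = (1361/π) × 0.780660 = 338.20 W/m².
— Configuration B (φ=-11.3°):
cos H₀ = −tan(-11.3°) tan(+21.000°) = 0.0767, H₀ = 1.4940 rad.
Bracket: H₀ sin φ sin δ + cos φ cos δ sin H₀ = 1.4940×-0.19595×0.35837 + 0.98061×0.93358×0.99705 = -0.104913 + 0.912777 = 0.807864.
Q̄ = (S₀/π) × [bracket] = (1361/π) × 0.807864 = 349.98 W/m².
Ratio Q̄_A / Q̄_B = 338.20 / 349.98 = 0.9663.

Q̄_A / Q̄_B ≈ 0.966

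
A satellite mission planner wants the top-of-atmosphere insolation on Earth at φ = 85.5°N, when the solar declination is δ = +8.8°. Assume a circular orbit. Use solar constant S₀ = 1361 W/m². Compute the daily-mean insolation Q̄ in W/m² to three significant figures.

Q̄ ≈ 208 W/m²

cos H₀ = −tan(+85.5°) tan(+8.800°) = -1.9670 ≤ −1 ⇒ polar day, H₀ = π.
Bracket: H₀ sin φ sin δ + cos φ cos δ sin H₀ = 3.1416×0.99692×0.15299 + 0.07846×0.98823×0.00000 = 0.479153 + 0.000000 = 0.479153.
Q̄ = (S₀/π) × [bracket] = (1361/π) × 0.479153 = 207.6 W/m².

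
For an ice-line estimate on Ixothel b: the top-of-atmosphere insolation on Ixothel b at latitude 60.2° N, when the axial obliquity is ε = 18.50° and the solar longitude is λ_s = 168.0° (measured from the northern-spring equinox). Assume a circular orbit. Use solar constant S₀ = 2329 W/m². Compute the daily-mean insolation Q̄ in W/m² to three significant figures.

Q̄ ≈ 437 W/m²

Solar declination: sin δ = sin ε · sin λ_s = sin 18.50° × sin 168.0° = 0.06597, so δ = +3.783°.
cos H₀ = −tan(+60.2°) tan(+3.783°) = -0.1154, H₀ = 1.6865 rad.
Bracket: H₀ sin φ sin δ + cos φ cos δ sin H₀ = 1.6865×0.86777×0.06597 + 0.49697×0.99782×0.99331 = 0.096547 + 0.492569 = 0.589116.
Q̄ = (S₀/π) × [bracket] = (2329/π) × 0.589116 = 436.7 W/m².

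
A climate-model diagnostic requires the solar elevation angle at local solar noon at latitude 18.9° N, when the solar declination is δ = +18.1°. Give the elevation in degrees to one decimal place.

At local noon the hour angle is zero, so the zenith angle equals |φ − δ| = |+18.9° − (+18.100°)| = 0.800°.
Elevation = 90° − 0.800° = 89.2°.

89.2°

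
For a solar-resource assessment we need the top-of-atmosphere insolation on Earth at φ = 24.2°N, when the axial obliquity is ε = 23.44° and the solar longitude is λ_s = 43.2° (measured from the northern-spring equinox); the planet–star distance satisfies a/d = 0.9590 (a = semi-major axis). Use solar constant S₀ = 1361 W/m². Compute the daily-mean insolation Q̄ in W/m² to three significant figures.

Solar declination: sin δ = sin ε · sin λ_s = sin 23.44° × sin 43.2° = 0.27230, so δ = +15.801°.
cos H₀ = −tan(+24.2°) tan(+15.801°) = -0.1272, H₀ = 1.6983 rad.
Bracket: H₀ sin φ sin δ + cos φ cos δ sin H₀ = 1.6983×0.40992×0.27230 + 0.91212×0.96221×0.99188 = 0.189566 + 0.870524 = 1.060090.
Inverse-square distance factor (a/d)² = 0.9590² = 0.919681.
Q̄ = (S₀/π) × 0.919681 × [bracket] = (1361/π) × 0.919681 × 1.060090 = 422.4 W/m².

Q̄ ≈ 422 W/m²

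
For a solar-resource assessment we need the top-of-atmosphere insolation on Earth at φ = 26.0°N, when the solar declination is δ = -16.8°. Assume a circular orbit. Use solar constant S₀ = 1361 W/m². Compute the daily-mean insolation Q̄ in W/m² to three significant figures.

cos H₀ = −tan(+26.0°) tan(-16.800°) = 0.1473, H₀ = 1.4230 rad.
Bracket: H₀ sin φ sin δ + cos φ cos δ sin H₀ = 1.4230×0.43837×-0.28903 + 0.89879×0.95732×0.98910 = -0.180297 + 0.851051 = 0.670754.
Q̄ = (S₀/π) × [bracket] = (1361/π) × 0.670754 = 290.6 W/m².

Q̄ ≈ 291 W/m²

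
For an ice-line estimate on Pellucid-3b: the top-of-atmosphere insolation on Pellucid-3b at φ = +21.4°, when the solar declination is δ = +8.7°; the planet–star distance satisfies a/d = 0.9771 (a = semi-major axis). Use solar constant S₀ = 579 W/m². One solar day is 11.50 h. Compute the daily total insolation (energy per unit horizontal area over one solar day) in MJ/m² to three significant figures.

cos H₀ = −tan(+21.4°) tan(+8.700°) = -0.0600, H₀ = 1.6308 rad.
Bracket: H₀ sin φ sin δ + cos φ cos δ sin H₀ = 1.6308×0.36488×0.15126 + 0.93106×0.98849×0.99820 = 0.090007 + 0.918687 = 1.008694.
Inverse-square distance factor (a/d)² = 0.9771² = 0.954724.
Q̄ = (S₀/π) × 0.954724 × [bracket] = (579/π) × 0.954724 × 1.008694 = 177.49 W/m².
Daily total = Q̄ × 11.50 h × 3600 s/h = 177.49 × 11.50 × 3600 / 10⁶ = 7.348 MJ/m².

7.35 MJ/m²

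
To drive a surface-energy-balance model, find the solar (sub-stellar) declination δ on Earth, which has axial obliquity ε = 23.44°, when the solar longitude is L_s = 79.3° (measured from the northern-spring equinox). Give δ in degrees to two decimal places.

δ = +23.01°

sin δ = sin ε · sin L_s = sin 23.44° × sin 79.3° = 0.390872.
δ = arcsin(0.390872) = +23.01°.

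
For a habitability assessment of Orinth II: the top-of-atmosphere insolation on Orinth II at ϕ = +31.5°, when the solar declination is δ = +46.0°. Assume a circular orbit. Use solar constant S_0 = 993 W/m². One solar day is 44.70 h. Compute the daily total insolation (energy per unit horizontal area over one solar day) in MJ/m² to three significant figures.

66.5 MJ/m²

cos h₀ = −tan(+31.5°) tan(+46.000°) = -0.6346, h₀ = 2.2583 rad.
Bracket: h₀ sin ϕ sin δ + cos ϕ cos δ sin h₀ = 2.2583×0.52250×0.71934 + 0.85264×0.69466×0.77286 = 0.848794 + 0.457761 = 1.306555.
Q̄ = (S_0/π) × [bracket] = (993/π) × 1.306555 = 412.98 W/m².
Daily total = Q̄ × 44.70 h × 3600 s/h = 412.98 × 44.70 × 3600 / 10⁶ = 66.46 MJ/m².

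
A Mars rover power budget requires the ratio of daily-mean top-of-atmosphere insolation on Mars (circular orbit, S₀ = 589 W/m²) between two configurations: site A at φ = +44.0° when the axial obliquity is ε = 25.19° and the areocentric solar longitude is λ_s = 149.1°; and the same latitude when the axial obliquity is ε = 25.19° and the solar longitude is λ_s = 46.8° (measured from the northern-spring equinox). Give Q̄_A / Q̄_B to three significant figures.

Q̄_A / Q̄_B ≈ 0.906

— Configuration A (φ=+44.0°):
sin δ = sin 25.19° × sin 149.1° = 0.21857, so δ = +12.625°.
cos H₀ = −tan(+44.0°) tan(+12.625°) = -0.2163, H₀ = 1.7888 rad.
Bracket: H₀ sin φ sin δ + cos φ cos δ sin H₀ = 1.7888×0.69466×0.21857 + 0.71934×0.97582×0.97633 = 0.271597 + 0.685331 = 0.956928.
Q̄ = (S₀/π) × [bracket] = (589/π) × 0.956928 = 179.41 W/m².
— Configuration B (φ=+44.0°):
Solar declination: sin δ = sin ε · sin λ_s = sin 25.19° × sin 46.8° = 0.31026, so δ = +18.075°.
cos H₀ = −tan(+44.0°) tan(+18.075°) = -0.3152, H₀ = 1.8914 rad.
Bracket: H₀ sin φ sin δ + cos φ cos δ sin H₀ = 1.8914×0.69466×0.31026 + 0.71934×0.95065×0.94903 = 0.407644 + 0.648985 = 1.056629.
Q̄ = (S₀/π) × [bracket] = (589/π) × 1.056629 = 198.10 W/m².
Ratio Q̄_A / Q̄_B = 179.41 / 198.10 = 0.9057.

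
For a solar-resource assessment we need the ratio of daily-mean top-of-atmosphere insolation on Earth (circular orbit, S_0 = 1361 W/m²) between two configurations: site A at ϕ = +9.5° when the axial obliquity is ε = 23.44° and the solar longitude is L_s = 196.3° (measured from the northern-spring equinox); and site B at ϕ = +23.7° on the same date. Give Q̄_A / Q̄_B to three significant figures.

— Configuration A (ϕ=+9.5°):
Solar declination: sin δ = sin ε · sin L_s = sin 23.44° × sin 196.3° = -0.11165, so δ = -6.410°.
cos h₀ = −tan(+9.5°) tan(-6.410°) = 0.0188, h₀ = 1.5520 rad.
Bracket: h₀ sin ϕ sin δ + cos ϕ cos δ sin h₀ = 1.5520×0.16505×-0.11165 + 0.98629×0.99375×0.99982 = -0.028600 + 0.979949 = 0.951349.
Q̄ = (S_0/π) × [bracket] = (1361/π) × 0.951349 = 412.14 W/m².
— Configuration B (ϕ=+23.7°):
cos h₀ = −tan(+23.7°) tan(-6.410°) = 0.0493, h₀ = 1.5215 rad.
Bracket: h₀ sin ϕ sin δ + cos ϕ cos δ sin h₀ = 1.5215×0.40195×-0.11165 + 0.91566×0.99375×0.99878 = -0.068281 + 0.908827 = 0.840546.
Q̄ = (S_0/π) × [bracket] = (1361/π) × 0.840546 = 364.14 W/m².
Ratio Q̄_A / Q̄_B = 412.14 / 364.14 = 1.132.

Q̄_A / Q̄_B ≈ 1.13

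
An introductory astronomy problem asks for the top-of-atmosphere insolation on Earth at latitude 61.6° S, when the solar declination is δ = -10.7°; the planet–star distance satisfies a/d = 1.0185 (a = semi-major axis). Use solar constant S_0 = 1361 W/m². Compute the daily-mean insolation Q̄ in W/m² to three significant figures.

cos h₀ = −tan(-61.6°) tan(-10.700°) = -0.3495, h₀ = 1.9278 rad.
Bracket: h₀ sin ϕ sin δ + cos ϕ cos δ sin h₀ = 1.9278×-0.87965×-0.18567 + 0.47562×0.98261×0.93695 = 0.314857 + 0.437883 = 0.752740.
Inverse-square distance factor (a/d)² = 1.0185² = 1.037342.
Q̄ = (S_0/π) × 1.037342 × [bracket] = (1361/π) × 1.037342 × 0.752740 = 338.3 W/m².

Q̄ ≈ 338 W/m²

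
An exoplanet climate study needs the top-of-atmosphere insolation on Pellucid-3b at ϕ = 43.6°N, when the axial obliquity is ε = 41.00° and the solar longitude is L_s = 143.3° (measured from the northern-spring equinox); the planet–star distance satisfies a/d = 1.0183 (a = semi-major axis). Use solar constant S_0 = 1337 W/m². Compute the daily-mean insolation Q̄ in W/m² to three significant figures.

Q̄ ≈ 506 W/m²

Solar declination: sin δ = sin ε · sin L_s = sin 41.00° × sin 143.3° = 0.39208, so δ = +23.084°.
cos h₀ = −tan(+43.6°) tan(+23.084°) = -0.4059, h₀ = 1.9887 rad.
Bracket: h₀ sin ϕ sin δ + cos ϕ cos δ sin h₀ = 1.9887×0.68962×0.39208 + 0.72417×0.91993×0.91393 = 0.537717 + 0.608847 = 1.146564.
Inverse-square distance factor (a/d)² = 1.0183² = 1.036935.
Q̄ = (S_0/π) × 1.036935 × [bracket] = (1337/π) × 1.036935 × 1.146564 = 506.0 W/m².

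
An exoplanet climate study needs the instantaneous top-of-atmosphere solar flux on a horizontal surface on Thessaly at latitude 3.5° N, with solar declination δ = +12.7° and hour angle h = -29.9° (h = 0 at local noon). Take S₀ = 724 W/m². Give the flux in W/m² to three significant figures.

cos θ_z = sin φ sin δ + cos φ cos δ cos h = 0.013421 + 0.844110 = 0.857531.
Flux = S₀ · cos θ_z = 724 × 0.857531 = 620.9 W/m².

621 W/m²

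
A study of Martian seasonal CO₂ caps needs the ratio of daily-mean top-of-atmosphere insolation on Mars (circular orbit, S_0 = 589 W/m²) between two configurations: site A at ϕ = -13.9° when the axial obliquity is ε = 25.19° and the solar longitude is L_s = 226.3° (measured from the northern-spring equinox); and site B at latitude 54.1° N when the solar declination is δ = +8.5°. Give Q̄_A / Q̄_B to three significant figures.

— Configuration A (ϕ=-13.9°):
Solar declination: sin δ = sin ε · sin L_s = sin 25.19° × sin 226.3° = -0.30771, so δ = -17.921°.
cos h₀ = −tan(-13.9°) tan(-17.921°) = -0.0800, h₀ = 1.6509 rad.
Bracket: h₀ sin ϕ sin δ + cos ϕ cos δ sin h₀ = 1.6509×-0.24023×-0.30771 + 0.97072×0.95148×0.99679 = 0.122036 + 0.920656 = 1.042692.
Q̄ = (S_0/π) × [bracket] = (589/π) × 1.042692 = 195.49 W/m².
— Configuration B (ϕ=+54.1°):
cos h₀ = −tan(+54.1°) tan(+8.500°) = -0.2065, h₀ = 1.7788 rad.
Bracket: h₀ sin ϕ sin δ + cos ϕ cos δ sin h₀ = 1.7788×0.81004×0.14781 + 0.58637×0.98902×0.97846 = 0.212979 + 0.567440 = 0.780419.
Q̄ = (S_0/π) × [bracket] = (589/π) × 0.780419 = 146.32 W/m².
Ratio Q̄_A / Q̄_B = 195.49 / 146.32 = 1.336.

Q̄_A / Q̄_B ≈ 1.34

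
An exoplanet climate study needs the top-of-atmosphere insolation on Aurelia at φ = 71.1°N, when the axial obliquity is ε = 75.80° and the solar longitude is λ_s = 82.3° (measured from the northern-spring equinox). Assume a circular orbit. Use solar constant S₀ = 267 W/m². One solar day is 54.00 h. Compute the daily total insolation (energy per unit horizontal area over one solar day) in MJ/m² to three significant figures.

Solar declination: sin δ = sin ε · sin λ_s = sin 75.80° × sin 82.3° = 0.96070, so δ = +73.884°.
cos H₀ = −tan(+71.1°) tan(+73.884°) = -10.1089 ≤ −1 ⇒ polar day, H₀ = π.
Bracket: H₀ sin φ sin δ + cos φ cos δ sin H₀ = 3.1416×0.94609×0.96070 + 0.32392×0.27757×0.00000 = 2.855427 + 0.000000 = 2.855427.
Q̄ = (S₀/π) × [bracket] = (267/π) × 2.855427 = 242.68 W/m².
Daily total = Q̄ × 54.00 h × 3600 s/h = 242.68 × 54.00 × 3600 / 10⁶ = 47.18 MJ/m².

47.2 MJ/m²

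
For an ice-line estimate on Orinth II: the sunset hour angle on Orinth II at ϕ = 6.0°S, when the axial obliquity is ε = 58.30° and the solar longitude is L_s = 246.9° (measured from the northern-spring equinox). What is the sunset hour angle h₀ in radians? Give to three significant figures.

h₀ = 1.70 rad

Solar declination: sin δ = sin ε · sin L_s = sin 58.30° × sin 246.9° = -0.78259, so δ = -51.499°.
cos h₀ = −tan ϕ · tan δ = −tan(-6.0°) × tan(-51.499°) = -0.1321, so h₀ = 1.7033 rad = 97.59°.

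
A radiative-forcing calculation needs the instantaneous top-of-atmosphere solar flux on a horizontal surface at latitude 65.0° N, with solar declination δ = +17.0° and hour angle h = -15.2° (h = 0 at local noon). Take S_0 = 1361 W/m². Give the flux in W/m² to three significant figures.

cos θ_z = sin ϕ sin δ + cos ϕ cos δ cos h = 0.264979 + 0.390013 = 0.654992.
Flux = S_0 · cos θ_z = 1361 × 0.654992 = 891.4 W/m².

891 W/m²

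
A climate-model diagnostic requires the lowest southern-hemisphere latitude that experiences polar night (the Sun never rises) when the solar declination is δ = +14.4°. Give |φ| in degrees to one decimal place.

Polar night requires cos H₀ = −tan φ tan δ ≥ 1, i.e. tan φ tan δ ≤ −1.
The boundary is |tan φ| · |tan δ| = 1, so |φ| = 90° − |δ| = 90° − 14.4° = 75.6° in the southern hemisphere.

|φ| = 75.6°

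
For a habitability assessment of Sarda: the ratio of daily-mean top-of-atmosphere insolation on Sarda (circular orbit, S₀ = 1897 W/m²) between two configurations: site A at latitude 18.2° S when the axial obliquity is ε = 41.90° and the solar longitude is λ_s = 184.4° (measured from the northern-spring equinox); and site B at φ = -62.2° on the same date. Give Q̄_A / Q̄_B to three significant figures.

Q̄_A / Q̄_B ≈ 1.81

— Configuration A (φ=-18.2°):
Solar declination: sin δ = sin ε · sin λ_s = sin 41.90° × sin 184.4° = -0.05124, so δ = -2.937°.
cos H₀ = −tan(-18.2°) tan(-2.937°) = -0.0169, H₀ = 1.5877 rad.
Bracket: H₀ sin φ sin δ + cos φ cos δ sin H₀ = 1.5877×-0.31233×-0.05124 + 0.94997×0.99869×0.99986 = 0.025409 + 0.948593 = 0.974002.
Q̄ = (S₀/π) × [bracket] = (1897/π) × 0.974002 = 588.14 W/m².
— Configuration B (φ=-62.2°):
cos H₀ = −tan(-62.2°) tan(-2.937°) = -0.0973, H₀ = 1.6683 rad.
Bracket: H₀ sin φ sin δ + cos φ cos δ sin H₀ = 1.6683×-0.88458×-0.05124 + 0.46639×0.99869×0.99525 = 0.075617 + 0.463567 = 0.539184.
Q̄ = (S₀/π) × [bracket] = (1897/π) × 0.539184 = 325.58 W/m².
Ratio Q̄_A / Q̄_B = 588.14 / 325.58 = 1.806.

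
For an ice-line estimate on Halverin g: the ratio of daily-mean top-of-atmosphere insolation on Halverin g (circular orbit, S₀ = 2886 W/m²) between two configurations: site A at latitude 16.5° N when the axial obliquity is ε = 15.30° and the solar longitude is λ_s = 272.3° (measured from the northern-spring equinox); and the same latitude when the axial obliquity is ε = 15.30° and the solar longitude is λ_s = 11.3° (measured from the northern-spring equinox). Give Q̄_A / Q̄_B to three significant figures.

Q̄_A / Q̄_B ≈ 0.826

— Configuration A (φ=+16.5°):
Solar declination: sin δ = sin ε · sin λ_s = sin 15.30° × sin 272.3° = -0.26366, so δ = -15.287°.
cos H₀ = −tan(+16.5°) tan(-15.287°) = 0.0810, H₀ = 1.4897 rad.
Bracket: H₀ sin φ sin δ + cos φ cos δ sin H₀ = 1.4897×0.28402×-0.26366 + 0.95882×0.96462×0.99672 = -0.111556 + 0.921863 = 0.810307.
Q̄ = (S₀/π) × [bracket] = (2886/π) × 0.810307 = 744.38 W/m².
— Configuration B (φ=+16.5°):
Solar declination: sin δ = sin ε · sin λ_s = sin 15.30° × sin 11.3° = 0.05170, so δ = +2.964°.
cos H₀ = −tan(+16.5°) tan(+2.964°) = -0.0153, H₀ = 1.5861 rad.
Bracket: H₀ sin φ sin δ + cos φ cos δ sin H₀ = 1.5861×0.28402×0.05170 + 0.95882×0.99866×0.99988 = 0.023290 + 0.957420 = 0.980710.
Q̄ = (S₀/π) × [bracket] = (2886/π) × 0.980710 = 900.92 W/m².
Ratio Q̄_A / Q̄_B = 744.38 / 900.92 = 0.8262.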